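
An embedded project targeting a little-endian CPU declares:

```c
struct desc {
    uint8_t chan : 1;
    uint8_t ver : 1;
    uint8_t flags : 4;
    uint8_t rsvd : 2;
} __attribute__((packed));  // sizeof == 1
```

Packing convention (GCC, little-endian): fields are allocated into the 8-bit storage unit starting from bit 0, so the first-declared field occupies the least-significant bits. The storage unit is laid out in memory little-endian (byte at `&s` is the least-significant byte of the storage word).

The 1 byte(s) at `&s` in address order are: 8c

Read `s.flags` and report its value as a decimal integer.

[0]=0x8c (little-endian) → word 0x8c
chan:1 @ bit 0 → (0x8c>>0)&0x1 = 0x0
ver:1 @ bit 1 → (0x8c>>1)&0x1 = 0x0
flags:4 @ bit 2 → (0x8c>>2)&0xf = 0x3  ←
rsvd:2 @ bit 6 → (0x8c>>6)&0x3 = 0x2

3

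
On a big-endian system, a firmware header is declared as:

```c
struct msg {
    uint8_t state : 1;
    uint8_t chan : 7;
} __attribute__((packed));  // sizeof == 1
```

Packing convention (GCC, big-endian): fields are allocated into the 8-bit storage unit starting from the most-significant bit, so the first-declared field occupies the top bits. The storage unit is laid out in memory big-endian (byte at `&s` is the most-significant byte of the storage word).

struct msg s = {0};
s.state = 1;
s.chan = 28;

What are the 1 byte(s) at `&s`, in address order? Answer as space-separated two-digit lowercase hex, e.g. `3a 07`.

[7+:1] state=1 & 0x1 = 0x1; word=0x80
[0+:7] chan=28 & 0x7f = 0x1c; word=0x9c
word = 0x9c → big-endian bytes:
  [0]=0x9c

9c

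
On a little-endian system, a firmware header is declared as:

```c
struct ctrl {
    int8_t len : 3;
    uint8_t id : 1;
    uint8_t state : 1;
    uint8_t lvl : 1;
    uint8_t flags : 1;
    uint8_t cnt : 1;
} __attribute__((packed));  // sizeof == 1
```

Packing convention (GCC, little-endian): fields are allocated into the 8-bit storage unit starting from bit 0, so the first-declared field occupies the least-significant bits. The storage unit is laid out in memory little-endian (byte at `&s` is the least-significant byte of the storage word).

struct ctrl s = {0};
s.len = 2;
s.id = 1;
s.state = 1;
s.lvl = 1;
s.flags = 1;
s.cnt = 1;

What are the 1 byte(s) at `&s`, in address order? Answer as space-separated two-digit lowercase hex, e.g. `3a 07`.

len:3 = 2 → 0x2 << 0 → word 0x02
id:1 = 1 → 0x1 << 3 → word 0x0a
state:1 = 1 → 0x1 << 4 → word 0x1a
lvl:1 = 1 → 0x1 << 5 → word 0x3a
flags:1 = 1 → 0x1 << 6 → word 0x7a
cnt:1 = 1 → 0x1 << 7 → word 0xfa
word = 0xfa → little-endian bytes:
  [0]=0xfa

fa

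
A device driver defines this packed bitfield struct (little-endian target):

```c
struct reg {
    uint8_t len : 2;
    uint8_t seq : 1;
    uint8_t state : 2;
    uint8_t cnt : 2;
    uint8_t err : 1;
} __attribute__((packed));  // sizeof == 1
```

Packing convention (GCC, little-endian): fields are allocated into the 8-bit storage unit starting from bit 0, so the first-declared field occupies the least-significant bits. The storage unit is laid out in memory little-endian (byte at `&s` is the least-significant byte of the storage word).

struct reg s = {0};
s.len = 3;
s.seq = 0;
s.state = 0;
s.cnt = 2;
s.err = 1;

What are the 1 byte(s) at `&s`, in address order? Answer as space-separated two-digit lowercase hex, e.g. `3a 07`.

c3

len (2b) val=3 bits=0x3 at bit 0: 0x03
seq (1b) val=0 bits=0x0 at bit 2: 0x03
state (2b) val=0 bits=0x0 at bit 3: 0x03
cnt (2b) val=2 bits=0x2 at bit 5: 0x43
err (1b) val=1 bits=0x1 at bit 7: 0xc3
word = 0xc3 → little-endian bytes:
  [0]=0xc3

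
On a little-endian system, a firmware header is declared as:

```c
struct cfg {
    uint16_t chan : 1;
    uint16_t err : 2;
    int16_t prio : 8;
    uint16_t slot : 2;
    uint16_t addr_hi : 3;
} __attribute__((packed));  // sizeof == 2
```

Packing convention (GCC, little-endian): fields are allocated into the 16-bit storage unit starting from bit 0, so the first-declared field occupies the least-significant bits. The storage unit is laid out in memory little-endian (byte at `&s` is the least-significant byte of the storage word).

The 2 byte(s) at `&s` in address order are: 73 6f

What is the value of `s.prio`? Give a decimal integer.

[0]=0x73 [1]=0x6f (little-endian) → word 0x6f73
chan:1 @ bit 0 → (0x6f73>>0)&0x1 = 0x1
err:2 @ bit 1 → (0x6f73>>1)&0x3 = 0x1
prio:8 @ bit 3 → (0x6f73>>3)&0xff = 0xee  ←
slot:2 @ bit 11 → (0x6f73>>11)&0x3 = 0x1
addr_hi:3 @ bit 13 → (0x6f73>>13)&0x7 = 0x3
prio signed 8b, MSB=1: 238 - 256 = -18

-18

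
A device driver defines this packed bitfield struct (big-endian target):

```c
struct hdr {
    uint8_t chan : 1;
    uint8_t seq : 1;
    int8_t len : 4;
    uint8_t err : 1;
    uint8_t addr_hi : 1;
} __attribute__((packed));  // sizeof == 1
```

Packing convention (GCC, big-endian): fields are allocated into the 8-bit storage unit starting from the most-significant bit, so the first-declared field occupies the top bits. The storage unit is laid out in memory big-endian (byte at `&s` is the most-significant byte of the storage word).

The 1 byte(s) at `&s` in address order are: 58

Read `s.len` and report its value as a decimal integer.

[0]=0x58 (big-endian) → word 0x58
chan [7+:1] = (word>>7) & 0x1 = 0
seq [6+:1] = (word>>6) & 0x1 = 1
len [2+:4] = (word>>2) & 0xf = 6  ←
err [1+:1] = (word>>1) & 0x1 = 0
addr_hi [0+:1] = (word>>0) & 0x1 = 0
len signed 4b, MSB=0: value = 6

6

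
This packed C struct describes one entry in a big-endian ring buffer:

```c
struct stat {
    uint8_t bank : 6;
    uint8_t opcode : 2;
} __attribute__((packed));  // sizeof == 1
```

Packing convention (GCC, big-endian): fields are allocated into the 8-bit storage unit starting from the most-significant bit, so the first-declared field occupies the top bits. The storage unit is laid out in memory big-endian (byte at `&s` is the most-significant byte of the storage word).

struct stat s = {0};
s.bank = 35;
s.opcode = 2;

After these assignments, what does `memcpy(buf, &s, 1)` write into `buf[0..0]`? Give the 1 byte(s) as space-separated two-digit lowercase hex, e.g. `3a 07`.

[2+:6] bank=35 & 0x3f = 0x23; word=0x8c
[0+:2] opcode=2 & 0x3 = 0x2; word=0x8e
word = 0x8e → big-endian bytes:
  [0]=0x8e

8e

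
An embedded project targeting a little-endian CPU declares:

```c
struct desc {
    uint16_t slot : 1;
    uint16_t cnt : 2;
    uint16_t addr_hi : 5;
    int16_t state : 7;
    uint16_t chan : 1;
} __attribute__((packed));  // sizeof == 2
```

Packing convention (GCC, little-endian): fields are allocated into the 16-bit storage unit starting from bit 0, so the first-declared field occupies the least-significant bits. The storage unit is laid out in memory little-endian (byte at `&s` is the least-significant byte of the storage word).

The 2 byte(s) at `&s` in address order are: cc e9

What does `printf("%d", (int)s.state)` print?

-23

[0]=0xcc [1]=0xe9 (little-endian) → word 0xe9cc
slot [0+:1] = (word>>0) & 0x1 = 0
cnt [1+:2] = (word>>1) & 0x3 = 2
addr_hi [3+:5] = (word>>3) & 0x1f = 25
state [8+:7] = (word>>8) & 0x7f = 105  ←
chan [15+:1] = (word>>15) & 0x1 = 1
state signed 7b, MSB=1: 105 - 128 = -23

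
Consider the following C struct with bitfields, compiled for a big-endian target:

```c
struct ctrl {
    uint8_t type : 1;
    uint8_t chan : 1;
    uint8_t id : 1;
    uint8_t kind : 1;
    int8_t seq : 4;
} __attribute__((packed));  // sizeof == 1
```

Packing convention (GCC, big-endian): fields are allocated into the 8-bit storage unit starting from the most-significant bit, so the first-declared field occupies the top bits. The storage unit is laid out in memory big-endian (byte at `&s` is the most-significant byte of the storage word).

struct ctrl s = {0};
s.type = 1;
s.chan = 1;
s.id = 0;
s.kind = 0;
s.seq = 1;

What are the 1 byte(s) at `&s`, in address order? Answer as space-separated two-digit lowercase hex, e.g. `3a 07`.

[7+:1] type=1 & 0x1 = 0x1; word=0x80
[6+:1] chan=1 & 0x1 = 0x1; word=0xc0
[5+:1] id=0 & 0x1 = 0x0; word=0xc0
[4+:1] kind=0 & 0x1 = 0x0; word=0xc0
[0+:4] seq=1 & 0xf = 0x1; word=0xc1
word = 0xc1 → big-endian bytes:
  [0]=0xc1

c1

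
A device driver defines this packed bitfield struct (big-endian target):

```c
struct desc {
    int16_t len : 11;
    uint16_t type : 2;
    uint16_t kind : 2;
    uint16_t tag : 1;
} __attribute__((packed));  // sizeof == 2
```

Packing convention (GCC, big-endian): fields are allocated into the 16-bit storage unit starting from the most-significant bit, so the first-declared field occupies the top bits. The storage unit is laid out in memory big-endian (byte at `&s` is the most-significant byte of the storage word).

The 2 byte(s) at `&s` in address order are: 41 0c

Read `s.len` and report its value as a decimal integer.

[0]=0x41 [1]=0x0c (big-endian) → word 0x410c
len:11 @ bit 5 → (0x410c>>5)&0x7ff = 0x208  ←
type:2 @ bit 3 → (0x410c>>3)&0x3 = 0x1
kind:2 @ bit 1 → (0x410c>>1)&0x3 = 0x2
tag:1 @ bit 0 → (0x410c>>0)&0x1 = 0x0
len signed 11b, MSB=0: value = 520

520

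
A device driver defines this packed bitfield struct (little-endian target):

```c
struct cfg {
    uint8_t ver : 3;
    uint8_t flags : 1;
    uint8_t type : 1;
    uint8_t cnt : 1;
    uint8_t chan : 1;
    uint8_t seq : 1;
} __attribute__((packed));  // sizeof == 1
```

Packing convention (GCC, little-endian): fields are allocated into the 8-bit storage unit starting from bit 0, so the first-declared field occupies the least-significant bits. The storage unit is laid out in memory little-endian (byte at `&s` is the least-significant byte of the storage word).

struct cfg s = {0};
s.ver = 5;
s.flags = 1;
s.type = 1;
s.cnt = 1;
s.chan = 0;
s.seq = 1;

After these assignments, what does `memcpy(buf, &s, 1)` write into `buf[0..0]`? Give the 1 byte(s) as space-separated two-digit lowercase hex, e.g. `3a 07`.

ver:3 = 5 → 0x5 << 0 → word 0x05
flags:1 = 1 → 0x1 << 3 → word 0x0d
type:1 = 1 → 0x1 << 4 → word 0x1d
cnt:1 = 1 → 0x1 << 5 → word 0x3d
chan:1 = 0 → 0x0 << 6 → word 0x3d
seq:1 = 1 → 0x1 << 7 → word 0xbd
word = 0xbd → little-endian bytes:
  [0]=0xbd

bd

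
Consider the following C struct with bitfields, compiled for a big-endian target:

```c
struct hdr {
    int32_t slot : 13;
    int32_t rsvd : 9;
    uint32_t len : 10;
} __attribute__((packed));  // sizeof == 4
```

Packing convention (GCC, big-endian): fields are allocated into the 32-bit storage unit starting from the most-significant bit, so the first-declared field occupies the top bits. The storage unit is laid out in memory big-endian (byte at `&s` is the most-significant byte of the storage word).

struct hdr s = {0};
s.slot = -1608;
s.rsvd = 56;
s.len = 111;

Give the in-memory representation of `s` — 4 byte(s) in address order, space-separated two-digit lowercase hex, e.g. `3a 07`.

cd c0 e0 6f

slot:13 = -1608 → 0x19b8 << 19 → word 0xcdc00000
rsvd:9 = 56 → 0x38 << 10 → word 0xcdc0e000
len:10 = 111 → 0x6f << 0 → word 0xcdc0e06f
word = 0xcdc0e06f → big-endian bytes:
  [0]=0xcd  [1]=0xc0  [2]=0xe0  [3]=0x6f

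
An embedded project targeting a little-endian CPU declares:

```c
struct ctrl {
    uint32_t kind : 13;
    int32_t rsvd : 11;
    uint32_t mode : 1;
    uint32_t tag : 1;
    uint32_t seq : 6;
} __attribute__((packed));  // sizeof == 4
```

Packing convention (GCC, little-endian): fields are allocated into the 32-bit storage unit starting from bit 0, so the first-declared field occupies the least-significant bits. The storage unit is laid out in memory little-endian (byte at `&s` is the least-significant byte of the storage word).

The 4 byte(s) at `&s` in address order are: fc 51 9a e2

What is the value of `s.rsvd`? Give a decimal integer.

-814

[0]=0xfc [1]=0x51 [2]=0x9a [3]=0xe2 (little-endian) → word 0xe29a51fc
kind:13 @ bit 0 → (0xe29a51fc>>0)&0x1fff = 0x11fc
rsvd:11 @ bit 13 → (0xe29a51fc>>13)&0x7ff = 0x4d2  ←
mode:1 @ bit 24 → (0xe29a51fc>>24)&0x1 = 0x0
tag:1 @ bit 25 → (0xe29a51fc>>25)&0x1 = 0x1
seq:6 @ bit 26 → (0xe29a51fc>>26)&0x3f = 0x38
rsvd signed 11b, MSB=1: 1234 - 2048 = -814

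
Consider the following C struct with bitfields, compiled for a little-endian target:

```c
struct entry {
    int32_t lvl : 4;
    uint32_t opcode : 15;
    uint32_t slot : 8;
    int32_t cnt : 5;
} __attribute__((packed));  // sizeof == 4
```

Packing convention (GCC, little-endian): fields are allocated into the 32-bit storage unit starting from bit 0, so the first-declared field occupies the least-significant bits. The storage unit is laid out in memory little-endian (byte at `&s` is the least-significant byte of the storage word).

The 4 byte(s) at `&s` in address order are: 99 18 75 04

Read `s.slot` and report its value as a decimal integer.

[0]=0x99 [1]=0x18 [2]=0x75 [3]=0x04 (little-endian) → word 0x04751899
lvl:4 @ bit 0 → (0x04751899>>0)&0xf = 0x9
opcode:15 @ bit 4 → (0x04751899>>4)&0x7fff = 0x5189
slot:8 @ bit 19 → (0x04751899>>19)&0xff = 0x8e  ←
cnt:5 @ bit 27 → (0x04751899>>27)&0x1f = 0x0

142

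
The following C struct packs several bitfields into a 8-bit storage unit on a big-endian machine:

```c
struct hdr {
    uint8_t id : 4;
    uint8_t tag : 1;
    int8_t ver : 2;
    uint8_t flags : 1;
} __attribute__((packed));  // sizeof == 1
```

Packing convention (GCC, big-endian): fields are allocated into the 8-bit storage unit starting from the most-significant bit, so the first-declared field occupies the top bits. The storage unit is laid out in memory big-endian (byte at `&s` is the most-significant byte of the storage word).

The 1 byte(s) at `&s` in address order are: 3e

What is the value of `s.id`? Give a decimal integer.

3

[0]=0x3e (big-endian) → word 0x3e
id [4+:4] = (word>>4) & 0xf = 3  ←
tag [3+:1] = (word>>3) & 0x1 = 1
ver [1+:2] = (word>>1) & 0x3 = 3
flags [0+:1] = (word>>0) & 0x1 = 0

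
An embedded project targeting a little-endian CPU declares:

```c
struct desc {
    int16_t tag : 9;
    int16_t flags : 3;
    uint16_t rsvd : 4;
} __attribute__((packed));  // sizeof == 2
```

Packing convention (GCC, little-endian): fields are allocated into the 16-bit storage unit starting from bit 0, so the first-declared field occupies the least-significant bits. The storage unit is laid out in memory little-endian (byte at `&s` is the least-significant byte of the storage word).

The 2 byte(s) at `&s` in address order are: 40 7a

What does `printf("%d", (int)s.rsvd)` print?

7

[0]=0x40 [1]=0x7a (little-endian) → word 0x7a40
tag [0+:9] = (word>>0) & 0x1ff = 64
flags [9+:3] = (word>>9) & 0x7 = 5
rsvd [12+:4] = (word>>12) & 0xf = 7  ←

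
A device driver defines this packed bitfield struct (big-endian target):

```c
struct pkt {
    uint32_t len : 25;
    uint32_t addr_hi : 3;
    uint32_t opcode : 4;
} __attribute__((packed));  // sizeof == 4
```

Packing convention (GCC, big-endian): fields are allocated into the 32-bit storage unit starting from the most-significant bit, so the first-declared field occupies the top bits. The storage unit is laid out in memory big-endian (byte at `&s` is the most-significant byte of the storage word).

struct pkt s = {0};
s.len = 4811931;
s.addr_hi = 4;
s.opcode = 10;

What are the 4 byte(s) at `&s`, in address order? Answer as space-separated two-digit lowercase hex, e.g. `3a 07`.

24 b6 4d ca

len (25b) val=4811931 bits=0x496c9b at bit 7: 0x24b64d80
addr_hi (3b) val=4 bits=0x4 at bit 4: 0x24b64dc0
opcode (4b) val=10 bits=0xa at bit 0: 0x24b64dca
word = 0x24b64dca → big-endian bytes:
  [0]=0x24  [1]=0xb6  [2]=0x4d  [3]=0xca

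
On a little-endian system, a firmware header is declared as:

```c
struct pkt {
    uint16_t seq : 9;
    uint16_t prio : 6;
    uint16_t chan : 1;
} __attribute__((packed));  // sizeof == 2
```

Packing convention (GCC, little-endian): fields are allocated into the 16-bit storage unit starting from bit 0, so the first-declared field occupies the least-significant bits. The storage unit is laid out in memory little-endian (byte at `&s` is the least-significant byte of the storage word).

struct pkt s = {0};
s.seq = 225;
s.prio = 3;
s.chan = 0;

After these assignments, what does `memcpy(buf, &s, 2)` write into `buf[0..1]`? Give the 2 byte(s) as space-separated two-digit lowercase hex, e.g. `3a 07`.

e1 06

seq:9 = 225 → 0xe1 << 0 → word 0x00e1
prio:6 = 3 → 0x3 << 9 → word 0x06e1
chan:1 = 0 → 0x0 << 15 → word 0x06e1
word = 0x06e1 → little-endian bytes:
  [0]=0xe1  [1]=0x06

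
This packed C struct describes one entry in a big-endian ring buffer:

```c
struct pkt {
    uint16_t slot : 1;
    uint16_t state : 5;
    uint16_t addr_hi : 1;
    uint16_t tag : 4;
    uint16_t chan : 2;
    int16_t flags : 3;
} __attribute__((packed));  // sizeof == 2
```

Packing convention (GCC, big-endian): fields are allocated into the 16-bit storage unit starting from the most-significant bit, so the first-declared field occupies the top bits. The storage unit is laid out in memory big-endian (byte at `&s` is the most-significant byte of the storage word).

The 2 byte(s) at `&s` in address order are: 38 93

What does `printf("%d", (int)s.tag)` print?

[0]=0x38 [1]=0x93 (big-endian) → word 0x3893
slot [15+:1] = (word>>15) & 0x1 = 0
state [10+:5] = (word>>10) & 0x1f = 14
addr_hi [9+:1] = (word>>9) & 0x1 = 0
tag [5+:4] = (word>>5) & 0xf = 4  ←
chan [3+:2] = (word>>3) & 0x3 = 2
flags [0+:3] = (word>>0) & 0x7 = 3

4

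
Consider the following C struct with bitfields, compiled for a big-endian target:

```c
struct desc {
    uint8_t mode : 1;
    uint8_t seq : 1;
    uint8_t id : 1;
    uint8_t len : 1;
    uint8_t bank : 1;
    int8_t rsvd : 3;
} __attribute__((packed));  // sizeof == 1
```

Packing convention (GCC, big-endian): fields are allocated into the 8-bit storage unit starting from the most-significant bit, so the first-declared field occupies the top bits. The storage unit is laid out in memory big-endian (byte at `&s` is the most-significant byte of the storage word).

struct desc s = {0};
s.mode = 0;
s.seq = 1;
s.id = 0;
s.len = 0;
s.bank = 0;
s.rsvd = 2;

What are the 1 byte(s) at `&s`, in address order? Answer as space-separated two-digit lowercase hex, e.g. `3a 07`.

mode (1b) val=0 bits=0x0 at bit 7: 0x00
seq (1b) val=1 bits=0x1 at bit 6: 0x40
id (1b) val=0 bits=0x0 at bit 5: 0x40
len (1b) val=0 bits=0x0 at bit 4: 0x40
bank (1b) val=0 bits=0x0 at bit 3: 0x40
rsvd (3b) val=2 bits=0x2 at bit 0: 0x42
word = 0x42 → big-endian bytes:
  [0]=0x42

42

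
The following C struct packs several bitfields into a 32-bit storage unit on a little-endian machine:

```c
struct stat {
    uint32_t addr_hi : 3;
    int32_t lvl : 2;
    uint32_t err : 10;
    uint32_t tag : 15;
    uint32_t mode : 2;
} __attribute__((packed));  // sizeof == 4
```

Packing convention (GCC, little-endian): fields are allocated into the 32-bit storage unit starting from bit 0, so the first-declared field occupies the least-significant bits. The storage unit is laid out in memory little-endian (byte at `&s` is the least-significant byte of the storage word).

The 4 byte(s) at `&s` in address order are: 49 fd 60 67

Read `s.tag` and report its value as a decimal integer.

[0]=0x49 [1]=0xfd [2]=0x60 [3]=0x67 (little-endian) → word 0x6760fd49
addr_hi:3 @ bit 0 → (0x6760fd49>>0)&0x7 = 0x1
lvl:2 @ bit 3 → (0x6760fd49>>3)&0x3 = 0x1
err:10 @ bit 5 → (0x6760fd49>>5)&0x3ff = 0x3ea
tag:15 @ bit 15 → (0x6760fd49>>15)&0x7fff = 0x4ec1  ←
mode:2 @ bit 30 → (0x6760fd49>>30)&0x3 = 0x1

20161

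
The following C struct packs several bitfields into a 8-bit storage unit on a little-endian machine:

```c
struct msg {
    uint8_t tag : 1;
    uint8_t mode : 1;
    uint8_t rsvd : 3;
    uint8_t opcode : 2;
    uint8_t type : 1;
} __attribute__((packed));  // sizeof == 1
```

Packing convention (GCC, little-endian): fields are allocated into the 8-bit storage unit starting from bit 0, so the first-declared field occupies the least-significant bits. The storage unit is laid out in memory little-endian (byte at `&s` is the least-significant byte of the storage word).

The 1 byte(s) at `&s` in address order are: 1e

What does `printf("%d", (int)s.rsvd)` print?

7

[0]=0x1e (little-endian) → word 0x1e
tag [0+:1] = (word>>0) & 0x1 = 0
mode [1+:1] = (word>>1) & 0x1 = 1
rsvd [2+:3] = (word>>2) & 0x7 = 7  ←
opcode [5+:2] = (word>>5) & 0x3 = 0
type [7+:1] = (word>>7) & 0x1 = 0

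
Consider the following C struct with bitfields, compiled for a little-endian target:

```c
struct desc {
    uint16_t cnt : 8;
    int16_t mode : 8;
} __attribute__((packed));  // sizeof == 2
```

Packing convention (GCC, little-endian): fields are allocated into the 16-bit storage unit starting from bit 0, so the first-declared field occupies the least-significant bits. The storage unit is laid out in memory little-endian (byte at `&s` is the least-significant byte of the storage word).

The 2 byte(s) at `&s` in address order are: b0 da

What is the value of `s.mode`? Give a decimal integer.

-38

[0]=0xb0 [1]=0xda (little-endian) → word 0xdab0
cnt:8 @ bit 0 → (0xdab0>>0)&0xff = 0xb0
mode:8 @ bit 8 → (0xdab0>>8)&0xff = 0xda  ←
mode signed 8b, MSB=1: 218 - 256 = -38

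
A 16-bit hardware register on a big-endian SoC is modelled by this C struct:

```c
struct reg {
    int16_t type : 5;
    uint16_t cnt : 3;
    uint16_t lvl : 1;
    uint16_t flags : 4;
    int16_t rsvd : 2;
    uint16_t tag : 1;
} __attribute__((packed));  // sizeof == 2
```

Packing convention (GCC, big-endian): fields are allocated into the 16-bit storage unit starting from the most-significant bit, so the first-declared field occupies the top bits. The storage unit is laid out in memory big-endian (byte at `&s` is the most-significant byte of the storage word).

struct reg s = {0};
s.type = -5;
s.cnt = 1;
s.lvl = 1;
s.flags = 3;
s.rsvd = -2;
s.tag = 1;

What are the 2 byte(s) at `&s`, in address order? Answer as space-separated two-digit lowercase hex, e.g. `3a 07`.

d9 9d

type:5 = -5 → 0x1b << 11 → word 0xd800
cnt:3 = 1 → 0x1 << 8 → word 0xd900
lvl:1 = 1 → 0x1 << 7 → word 0xd980
flags:4 = 3 → 0x3 << 3 → word 0xd998
rsvd:2 = -2 → 0x2 << 1 → word 0xd99c
tag:1 = 1 → 0x1 << 0 → word 0xd99d
word = 0xd99d → big-endian bytes:
  [0]=0xd9  [1]=0x9d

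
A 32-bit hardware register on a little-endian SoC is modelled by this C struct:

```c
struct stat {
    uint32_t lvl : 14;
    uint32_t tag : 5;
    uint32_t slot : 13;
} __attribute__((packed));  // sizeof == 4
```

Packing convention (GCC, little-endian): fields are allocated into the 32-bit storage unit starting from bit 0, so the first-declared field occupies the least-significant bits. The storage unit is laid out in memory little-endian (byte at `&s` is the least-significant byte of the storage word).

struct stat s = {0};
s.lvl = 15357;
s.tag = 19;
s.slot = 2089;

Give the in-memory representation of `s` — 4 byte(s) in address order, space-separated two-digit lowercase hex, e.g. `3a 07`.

fd fb 4c 41

lvl (14b) val=15357 bits=0x3bfd at bit 0: 0x00003bfd
tag (5b) val=19 bits=0x13 at bit 14: 0x0004fbfd
slot (13b) val=2089 bits=0x829 at bit 19: 0x414cfbfd
word = 0x414cfbfd → little-endian bytes:
  [0]=0xfd  [1]=0xfb  [2]=0x4c  [3]=0x41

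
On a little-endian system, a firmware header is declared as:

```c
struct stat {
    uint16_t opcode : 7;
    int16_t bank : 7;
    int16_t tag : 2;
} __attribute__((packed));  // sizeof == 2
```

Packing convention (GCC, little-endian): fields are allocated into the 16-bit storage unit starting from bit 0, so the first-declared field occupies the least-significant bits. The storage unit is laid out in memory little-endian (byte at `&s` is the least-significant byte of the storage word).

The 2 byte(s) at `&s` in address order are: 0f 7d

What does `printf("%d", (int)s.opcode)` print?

15

[0]=0x0f [1]=0x7d (little-endian) → word 0x7d0f
opcode:7 @ bit 0 → (0x7d0f>>0)&0x7f = 0xf  ←
bank:7 @ bit 7 → (0x7d0f>>7)&0x7f = 0x7a
tag:2 @ bit 14 → (0x7d0f>>14)&0x3 = 0x1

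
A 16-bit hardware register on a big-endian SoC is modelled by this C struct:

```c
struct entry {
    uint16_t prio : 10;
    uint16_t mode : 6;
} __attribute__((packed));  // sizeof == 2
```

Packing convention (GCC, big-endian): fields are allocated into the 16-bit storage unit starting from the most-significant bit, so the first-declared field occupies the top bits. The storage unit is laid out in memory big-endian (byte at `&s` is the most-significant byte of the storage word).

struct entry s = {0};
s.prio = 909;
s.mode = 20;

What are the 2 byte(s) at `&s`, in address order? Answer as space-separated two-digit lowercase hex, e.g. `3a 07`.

prio:10 = 909 → 0x38d << 6 → word 0xe340
mode:6 = 20 → 0x14 << 0 → word 0xe354
word = 0xe354 → big-endian bytes:
  [0]=0xe3  [1]=0x54

e3 54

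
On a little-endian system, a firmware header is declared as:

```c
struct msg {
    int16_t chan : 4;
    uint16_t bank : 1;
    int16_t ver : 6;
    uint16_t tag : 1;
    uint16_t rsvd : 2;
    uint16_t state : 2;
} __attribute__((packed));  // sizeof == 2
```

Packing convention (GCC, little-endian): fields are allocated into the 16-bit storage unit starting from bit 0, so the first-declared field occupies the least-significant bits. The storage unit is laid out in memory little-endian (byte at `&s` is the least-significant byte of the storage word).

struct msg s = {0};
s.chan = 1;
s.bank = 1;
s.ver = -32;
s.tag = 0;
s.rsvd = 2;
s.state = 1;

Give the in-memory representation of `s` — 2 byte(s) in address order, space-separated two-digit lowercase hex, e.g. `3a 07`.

11 64

chan:4 = 1 → 0x1 << 0 → word 0x0001
bank:1 = 1 → 0x1 << 4 → word 0x0011
ver:6 = -32 → 0x20 << 5 → word 0x0411
tag:1 = 0 → 0x0 << 11 → word 0x0411
rsvd:2 = 2 → 0x2 << 12 → word 0x2411
state:2 = 1 → 0x1 << 14 → word 0x6411
word = 0x6411 → little-endian bytes:
  [0]=0x11  [1]=0x64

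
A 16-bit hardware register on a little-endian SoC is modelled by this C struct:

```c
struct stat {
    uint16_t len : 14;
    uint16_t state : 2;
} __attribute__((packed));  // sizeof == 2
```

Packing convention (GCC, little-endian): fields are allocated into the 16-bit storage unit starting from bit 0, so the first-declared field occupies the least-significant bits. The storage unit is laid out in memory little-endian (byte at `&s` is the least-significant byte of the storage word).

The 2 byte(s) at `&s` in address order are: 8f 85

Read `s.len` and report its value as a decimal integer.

1423

[0]=0x8f [1]=0x85 (little-endian) → word 0x858f
len [0+:14] = (word>>0) & 0x3fff = 1423  ←
state [14+:2] = (word>>14) & 0x3 = 2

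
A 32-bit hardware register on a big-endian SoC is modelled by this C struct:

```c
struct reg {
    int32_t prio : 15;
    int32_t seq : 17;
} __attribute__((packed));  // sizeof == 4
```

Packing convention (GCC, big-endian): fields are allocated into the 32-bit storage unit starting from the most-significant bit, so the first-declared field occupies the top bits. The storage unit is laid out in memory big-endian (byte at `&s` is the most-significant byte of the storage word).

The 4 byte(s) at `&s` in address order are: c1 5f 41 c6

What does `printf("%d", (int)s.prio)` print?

-8017

[0]=0xc1 [1]=0x5f [2]=0x41 [3]=0xc6 (big-endian) → word 0xc15f41c6
prio [17+:15] = (word>>17) & 0x7fff = 24751  ←
seq [0+:17] = (word>>0) & 0x1ffff = 82374
prio signed 15b, MSB=1: 24751 - 32768 = -8017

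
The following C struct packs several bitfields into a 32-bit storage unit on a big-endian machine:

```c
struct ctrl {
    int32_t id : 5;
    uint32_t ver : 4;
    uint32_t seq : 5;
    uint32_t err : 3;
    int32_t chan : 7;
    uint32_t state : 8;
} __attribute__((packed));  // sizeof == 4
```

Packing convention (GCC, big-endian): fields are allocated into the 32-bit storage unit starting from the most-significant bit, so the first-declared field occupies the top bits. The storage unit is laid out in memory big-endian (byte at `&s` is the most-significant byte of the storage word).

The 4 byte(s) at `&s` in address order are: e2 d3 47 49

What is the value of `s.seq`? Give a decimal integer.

20

[0]=0xe2 [1]=0xd3 [2]=0x47 [3]=0x49 (big-endian) → word 0xe2d34749
id [27+:5] = (word>>27) & 0x1f = 28
ver [23+:4] = (word>>23) & 0xf = 5
seq [18+:5] = (word>>18) & 0x1f = 20  ←
err [15+:3] = (word>>15) & 0x7 = 6
chan [8+:7] = (word>>8) & 0x7f = 71
state [0+:8] = (word>>0) & 0xff = 73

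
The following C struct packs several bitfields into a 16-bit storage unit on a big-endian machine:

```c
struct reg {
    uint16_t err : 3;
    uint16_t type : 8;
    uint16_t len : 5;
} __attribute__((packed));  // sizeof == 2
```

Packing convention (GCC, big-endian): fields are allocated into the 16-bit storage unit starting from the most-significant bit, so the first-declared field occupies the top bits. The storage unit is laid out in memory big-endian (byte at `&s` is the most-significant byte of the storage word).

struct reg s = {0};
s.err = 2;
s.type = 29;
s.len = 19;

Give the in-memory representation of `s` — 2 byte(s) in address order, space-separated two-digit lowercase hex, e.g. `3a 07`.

43 b3

[13+:3] err=2 & 0x7 = 0x2; word=0x4000
[5+:8] type=29 & 0xff = 0x1d; word=0x43a0
[0+:5] len=19 & 0x1f = 0x13; word=0x43b3
word = 0x43b3 → big-endian bytes:
  [0]=0x43  [1]=0xb3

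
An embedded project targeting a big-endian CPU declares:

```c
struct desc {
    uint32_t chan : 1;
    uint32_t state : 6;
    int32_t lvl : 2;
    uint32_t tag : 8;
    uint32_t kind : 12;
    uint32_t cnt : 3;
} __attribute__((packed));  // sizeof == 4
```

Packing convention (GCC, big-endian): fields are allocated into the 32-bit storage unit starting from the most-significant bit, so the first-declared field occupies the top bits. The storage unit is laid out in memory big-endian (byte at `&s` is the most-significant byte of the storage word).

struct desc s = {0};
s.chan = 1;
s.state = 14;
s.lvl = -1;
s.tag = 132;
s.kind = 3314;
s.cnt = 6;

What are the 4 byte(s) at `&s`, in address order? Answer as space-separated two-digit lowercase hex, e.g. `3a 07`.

chan:1 = 1 → 0x1 << 31 → word 0x80000000
state:6 = 14 → 0xe << 25 → word 0x9c000000
lvl:2 = -1 → 0x3 << 23 → word 0x9d800000
tag:8 = 132 → 0x84 << 15 → word 0x9dc20000
kind:12 = 3314 → 0xcf2 << 3 → word 0x9dc26790
cnt:3 = 6 → 0x6 << 0 → word 0x9dc26796
word = 0x9dc26796 → big-endian bytes:
  [0]=0x9d  [1]=0xc2  [2]=0x67  [3]=0x96

9d c2 67 96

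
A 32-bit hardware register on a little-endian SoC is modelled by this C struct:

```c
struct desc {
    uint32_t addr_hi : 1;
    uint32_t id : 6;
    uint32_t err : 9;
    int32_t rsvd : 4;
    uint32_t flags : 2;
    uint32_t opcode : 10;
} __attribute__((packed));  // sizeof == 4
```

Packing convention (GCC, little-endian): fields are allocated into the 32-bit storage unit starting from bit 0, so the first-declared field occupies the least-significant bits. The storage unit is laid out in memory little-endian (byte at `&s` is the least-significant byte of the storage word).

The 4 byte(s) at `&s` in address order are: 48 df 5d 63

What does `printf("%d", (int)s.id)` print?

36

[0]=0x48 [1]=0xdf [2]=0x5d [3]=0x63 (little-endian) → word 0x635ddf48
addr_hi [0+:1] = (word>>0) & 0x1 = 0
id [1+:6] = (word>>1) & 0x3f = 36  ←
err [7+:9] = (word>>7) & 0x1ff = 446
rsvd [16+:4] = (word>>16) & 0xf = 13
flags [20+:2] = (word>>20) & 0x3 = 1
opcode [22+:10] = (word>>22) & 0x3ff = 397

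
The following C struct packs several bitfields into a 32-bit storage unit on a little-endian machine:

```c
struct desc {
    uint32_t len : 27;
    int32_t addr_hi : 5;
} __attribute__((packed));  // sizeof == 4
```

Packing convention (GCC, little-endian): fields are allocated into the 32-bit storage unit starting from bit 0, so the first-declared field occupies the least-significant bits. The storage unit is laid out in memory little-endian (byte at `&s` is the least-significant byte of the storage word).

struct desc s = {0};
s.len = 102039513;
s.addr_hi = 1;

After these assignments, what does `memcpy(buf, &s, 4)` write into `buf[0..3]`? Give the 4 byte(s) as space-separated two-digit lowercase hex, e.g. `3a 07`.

[0+:27] len=102039513 & 0x7ffffff = 0x614ffd9; word=0x0614ffd9
[27+:5] addr_hi=1 & 0x1f = 0x1; word=0x0e14ffd9
word = 0x0e14ffd9 → little-endian bytes:
  [0]=0xd9  [1]=0xff  [2]=0x14  [3]=0x0e

d9 ff 14 0e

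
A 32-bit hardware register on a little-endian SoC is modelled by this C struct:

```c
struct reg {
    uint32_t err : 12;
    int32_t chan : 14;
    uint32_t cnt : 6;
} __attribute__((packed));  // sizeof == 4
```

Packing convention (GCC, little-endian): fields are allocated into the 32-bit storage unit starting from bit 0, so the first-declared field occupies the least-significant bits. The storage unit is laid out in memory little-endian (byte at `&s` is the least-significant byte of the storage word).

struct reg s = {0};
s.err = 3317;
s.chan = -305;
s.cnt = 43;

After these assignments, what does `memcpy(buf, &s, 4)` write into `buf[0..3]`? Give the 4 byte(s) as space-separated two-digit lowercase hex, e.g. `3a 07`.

f5 fc ec af

err:12 = 3317 → 0xcf5 << 0 → word 0x00000cf5
chan:14 = -305 → 0x3ecf << 12 → word 0x03ecfcf5
cnt:6 = 43 → 0x2b << 26 → word 0xafecfcf5
word = 0xafecfcf5 → little-endian bytes:
  [0]=0xf5  [1]=0xfc  [2]=0xec  [3]=0xaf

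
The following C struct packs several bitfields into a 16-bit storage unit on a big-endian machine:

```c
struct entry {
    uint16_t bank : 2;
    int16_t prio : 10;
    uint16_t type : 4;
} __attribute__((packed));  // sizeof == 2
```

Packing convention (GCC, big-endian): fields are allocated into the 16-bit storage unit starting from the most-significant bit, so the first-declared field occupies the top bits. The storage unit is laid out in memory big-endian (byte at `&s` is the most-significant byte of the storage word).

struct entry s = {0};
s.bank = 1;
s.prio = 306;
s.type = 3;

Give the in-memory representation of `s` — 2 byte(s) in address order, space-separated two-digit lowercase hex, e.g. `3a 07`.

53 23

bank:2 = 1 → 0x1 << 14 → word 0x4000
prio:10 = 306 → 0x132 << 4 → word 0x5320
type:4 = 3 → 0x3 << 0 → word 0x5323
word = 0x5323 → big-endian bytes:
  [0]=0x53  [1]=0x23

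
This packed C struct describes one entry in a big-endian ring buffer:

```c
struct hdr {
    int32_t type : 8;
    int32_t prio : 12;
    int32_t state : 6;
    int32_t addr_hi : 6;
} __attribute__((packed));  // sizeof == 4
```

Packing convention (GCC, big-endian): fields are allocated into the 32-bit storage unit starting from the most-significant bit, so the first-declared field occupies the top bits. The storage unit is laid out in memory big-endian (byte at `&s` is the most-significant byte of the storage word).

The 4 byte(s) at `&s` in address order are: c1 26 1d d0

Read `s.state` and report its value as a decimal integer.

-9

[0]=0xc1 [1]=0x26 [2]=0x1d [3]=0xd0 (big-endian) → word 0xc1261dd0
type [24+:8] = (word>>24) & 0xff = 193
prio [12+:12] = (word>>12) & 0xfff = 609
state [6+:6] = (word>>6) & 0x3f = 55  ←
addr_hi [0+:6] = (word>>0) & 0x3f = 16
state signed 6b, MSB=1: 55 - 64 = -9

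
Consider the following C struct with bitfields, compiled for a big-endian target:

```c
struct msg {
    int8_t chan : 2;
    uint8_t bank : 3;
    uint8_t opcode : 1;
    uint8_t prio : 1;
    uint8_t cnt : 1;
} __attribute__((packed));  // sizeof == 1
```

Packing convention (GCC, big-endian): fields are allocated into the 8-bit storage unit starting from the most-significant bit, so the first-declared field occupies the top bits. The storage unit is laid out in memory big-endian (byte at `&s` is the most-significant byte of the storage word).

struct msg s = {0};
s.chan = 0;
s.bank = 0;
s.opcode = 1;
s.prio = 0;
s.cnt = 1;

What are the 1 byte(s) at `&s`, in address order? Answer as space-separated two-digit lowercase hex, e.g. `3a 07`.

[6+:2] chan=0 & 0x3 = 0x0; word=0x00
[3+:3] bank=0 & 0x7 = 0x0; word=0x00
[2+:1] opcode=1 & 0x1 = 0x1; word=0x04
[1+:1] prio=0 & 0x1 = 0x0; word=0x04
[0+:1] cnt=1 & 0x1 = 0x1; word=0x05
word = 0x05 → big-endian bytes:
  [0]=0x05

05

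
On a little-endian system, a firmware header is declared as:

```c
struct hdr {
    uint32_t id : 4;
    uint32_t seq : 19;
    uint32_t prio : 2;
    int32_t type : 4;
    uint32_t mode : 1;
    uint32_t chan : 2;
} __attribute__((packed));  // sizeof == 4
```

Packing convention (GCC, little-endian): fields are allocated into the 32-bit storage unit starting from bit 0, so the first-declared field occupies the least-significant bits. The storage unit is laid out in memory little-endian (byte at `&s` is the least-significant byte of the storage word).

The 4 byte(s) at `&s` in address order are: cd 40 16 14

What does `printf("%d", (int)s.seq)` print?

[0]=0xcd [1]=0x40 [2]=0x16 [3]=0x14 (little-endian) → word 0x141640cd
id [0+:4] = (word>>0) & 0xf = 13
seq [4+:19] = (word>>4) & 0x7ffff = 91148  ←
prio [23+:2] = (word>>23) & 0x3 = 0
type [25+:4] = (word>>25) & 0xf = 10
mode [29+:1] = (word>>29) & 0x1 = 0
chan [30+:2] = (word>>30) & 0x3 = 0

91148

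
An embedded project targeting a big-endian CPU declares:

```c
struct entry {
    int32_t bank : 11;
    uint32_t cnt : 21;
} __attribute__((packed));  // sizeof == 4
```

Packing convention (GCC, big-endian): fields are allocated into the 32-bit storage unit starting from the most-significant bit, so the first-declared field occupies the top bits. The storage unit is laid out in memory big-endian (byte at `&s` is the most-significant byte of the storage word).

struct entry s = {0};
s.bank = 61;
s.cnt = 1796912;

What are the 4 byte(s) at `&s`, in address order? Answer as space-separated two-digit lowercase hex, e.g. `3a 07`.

07 bb 6b 30

[21+:11] bank=61 & 0x7ff = 0x3d; word=0x07a00000
[0+:21] cnt=1796912 & 0x1fffff = 0x1b6b30; word=0x07bb6b30
word = 0x07bb6b30 → big-endian bytes:
  [0]=0x07  [1]=0xbb  [2]=0x6b  [3]=0x30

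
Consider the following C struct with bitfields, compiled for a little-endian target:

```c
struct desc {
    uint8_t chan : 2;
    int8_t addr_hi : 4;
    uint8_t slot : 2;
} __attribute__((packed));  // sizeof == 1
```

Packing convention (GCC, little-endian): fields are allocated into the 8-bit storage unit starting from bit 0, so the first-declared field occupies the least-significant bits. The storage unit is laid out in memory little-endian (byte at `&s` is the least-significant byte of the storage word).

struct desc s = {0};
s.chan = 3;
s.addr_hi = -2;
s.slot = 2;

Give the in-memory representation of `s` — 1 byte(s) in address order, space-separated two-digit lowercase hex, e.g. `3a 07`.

bb

chan:2 = 3 → 0x3 << 0 → word 0x03
addr_hi:4 = -2 → 0xe << 2 → word 0x3b
slot:2 = 2 → 0x2 << 6 → word 0xbb
word = 0xbb → little-endian bytes:
  [0]=0xbb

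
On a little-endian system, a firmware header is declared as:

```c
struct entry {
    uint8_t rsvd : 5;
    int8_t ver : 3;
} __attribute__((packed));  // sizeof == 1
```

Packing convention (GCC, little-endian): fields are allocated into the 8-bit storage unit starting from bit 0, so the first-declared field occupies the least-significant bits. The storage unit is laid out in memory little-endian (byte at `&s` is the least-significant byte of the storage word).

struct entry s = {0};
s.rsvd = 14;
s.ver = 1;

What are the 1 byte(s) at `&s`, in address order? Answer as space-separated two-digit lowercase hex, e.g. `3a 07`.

2e

rsvd (5b) val=14 bits=0xe at bit 0: 0x0e
ver (3b) val=1 bits=0x1 at bit 5: 0x2e
word = 0x2e → little-endian bytes:
  [0]=0x2e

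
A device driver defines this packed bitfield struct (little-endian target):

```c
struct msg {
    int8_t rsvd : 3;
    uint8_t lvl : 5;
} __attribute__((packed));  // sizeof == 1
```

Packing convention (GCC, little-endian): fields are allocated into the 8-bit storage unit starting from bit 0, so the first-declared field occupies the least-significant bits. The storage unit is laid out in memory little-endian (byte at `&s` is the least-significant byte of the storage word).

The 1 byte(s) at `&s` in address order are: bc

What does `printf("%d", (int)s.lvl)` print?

23

[0]=0xbc (little-endian) → word 0xbc
rsvd [0+:3] = (word>>0) & 0x7 = 4
lvl [3+:5] = (word>>3) & 0x1f = 23  ←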